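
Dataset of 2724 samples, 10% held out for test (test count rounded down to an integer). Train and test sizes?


Test = ⌊2724·10/100⌋ = 272
Train = 2724 - 272 = 2452

Train: 2452, Test: 272


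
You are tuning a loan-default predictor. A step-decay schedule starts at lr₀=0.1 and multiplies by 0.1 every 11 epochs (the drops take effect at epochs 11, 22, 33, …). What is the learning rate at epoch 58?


n_drops = ⌊58/11⌋ = 5
lr = 0.1·0.1^5 = 0.1·0.00001 = 0.000001

0.000001


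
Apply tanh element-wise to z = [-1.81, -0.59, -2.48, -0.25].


tanh(-1.81) = -0.9478
tanh(-0.59) = -0.5299
tanh(-2.48) = -0.9861
tanh(-0.25) = -0.2449
result = [-0.9478, -0.5299, -0.9861, -0.2449]

[-0.9478, -0.5299, -0.9861, -0.2449]


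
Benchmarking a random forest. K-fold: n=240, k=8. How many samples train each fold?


Fold size = 240/8 = 30
Training per fold = 240 - 30 = 210

210


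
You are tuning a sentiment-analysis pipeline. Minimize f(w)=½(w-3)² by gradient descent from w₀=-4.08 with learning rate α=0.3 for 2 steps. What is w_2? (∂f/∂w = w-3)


step 1: grad = -4.08-3 = -7.08; w = -4.08 - 0.3·(-7.08) = -1.956
step 2: grad = -1.956-3 = -4.956; w = -1.956 - 0.3·(-4.956) = -0.4692

-0.4692


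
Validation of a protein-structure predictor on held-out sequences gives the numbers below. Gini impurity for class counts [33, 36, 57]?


Probabilities: [33/126, 36/126, 57/126] ≈ [0.2619, 0.2857, 0.4524]
Σpᵢ² = (1089 + 1296 + 3249)/126² = 5634/15876
Gini = 1 - Σpᵢ² = 1 - 5634/15876 = 0.6451

0.6451


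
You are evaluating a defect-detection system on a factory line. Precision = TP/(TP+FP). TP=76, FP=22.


Precision = TP/(TP+FP)
= 76/(76+22)
= 76/98 = 77.55%

77.55%


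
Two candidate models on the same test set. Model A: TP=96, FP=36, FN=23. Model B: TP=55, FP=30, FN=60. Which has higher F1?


Model A: P=96/132=0.7273, R=96/119=0.8067, F1=2PR/(P+R)=2TP/(2TP+FP+FN)=192/251=0.7649
Model B: P=55/85=0.6471, R=55/115=0.4783, F1=2PR/(P+R)=2TP/(2TP+FP+FN)=110/200=0.55
0.7649 > 0.55 → Model A

Model A


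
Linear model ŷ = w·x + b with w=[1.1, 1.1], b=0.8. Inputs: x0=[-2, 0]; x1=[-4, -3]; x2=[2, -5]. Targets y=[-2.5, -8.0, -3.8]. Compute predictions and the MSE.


ŷ0 = (1.1)·(-2) + (1.1)·(0) + 0.8 = -1.4
ŷ1 = (1.1)·(-4) + (1.1)·(-3) + 0.8 = -6.9
ŷ2 = (1.1)·(2) + (1.1)·(-5) + 0.8 = -2.5
errors² = [1.21, 1.21, 1.69]
MSE = 4.1100/3 = 1.37

1.37


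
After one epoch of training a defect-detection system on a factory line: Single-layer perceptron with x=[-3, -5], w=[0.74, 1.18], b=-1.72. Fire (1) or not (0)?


z = (-3)·(0.74) + (-5)·(1.18) - 1.72
  = -9.84
step(z) = 0 (z<0)

0


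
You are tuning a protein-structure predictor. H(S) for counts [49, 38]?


Probabilities: [49/87, 38/87] ≈ [0.5632, 0.4368]
H = -((49/87)·log₂(49/87) + (38/87)·log₂(38/87))
  = 0.9884 bits

0.9884 bits


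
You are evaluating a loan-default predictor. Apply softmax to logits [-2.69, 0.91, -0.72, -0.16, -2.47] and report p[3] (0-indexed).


Exponentials: e^-2.69=0.0679, e^0.91=2.4843, e^-0.72=0.4868, e^-0.16=0.8521, e^-2.47=0.0846
Sum = 3.9757
Softmax = [0.0171, 0.6249, 0.1224, 0.2143, 0.0213]
p[3] = 0.8521/3.9757 = 0.2143

0.2143


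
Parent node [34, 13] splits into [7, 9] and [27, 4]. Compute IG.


Parent = [34, 13], H_parent = 0.8508
H_left = 0.9887 (n=16), H_right = 0.5548 (n=31)
H_children = (16/47)·0.9887 + (31/47)·0.5548 = 0.7025
IG = 0.8508 - 0.7025 = 0.1483

0.1483


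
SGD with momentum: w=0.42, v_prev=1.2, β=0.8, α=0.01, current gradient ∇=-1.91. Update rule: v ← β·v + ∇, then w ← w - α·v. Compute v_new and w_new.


v_new = 0.8·1.2 - 1.91 = 0.96 - 1.91 = -0.95
w_new = 0.42 - 0.01·-0.95 = 0.42 + 0.0095 = 0.4295

v_new=-0.95, w_new=0.4295


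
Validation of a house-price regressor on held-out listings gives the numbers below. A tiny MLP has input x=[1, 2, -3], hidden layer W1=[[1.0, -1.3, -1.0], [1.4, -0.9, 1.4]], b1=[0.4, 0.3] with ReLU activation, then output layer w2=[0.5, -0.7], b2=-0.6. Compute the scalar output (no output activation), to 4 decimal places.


z1[0] = (1.0)·(1) + (-1.3)·(2) + (-1.0)·(-3) + 0.4 = 1.8
z1[1] = (1.4)·(1) + (-0.9)·(2) + (1.4)·(-3) + 0.3 = -4.3
h = ReLU(z1) = [1.8, 0.0]
output = (0.5)·(1.8) + (-0.7)·(0.0) - 0.6 = 0.3

0.3


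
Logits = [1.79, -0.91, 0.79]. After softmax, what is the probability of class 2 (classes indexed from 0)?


Exponentials: e^1.79=5.9895, e^-0.91=0.4025, e^0.79=2.2034
Sum = 8.5954
Softmax = [0.6968, 0.0468, 0.2563]
p[2] = 2.2034/8.5954 = 0.2563

0.2563


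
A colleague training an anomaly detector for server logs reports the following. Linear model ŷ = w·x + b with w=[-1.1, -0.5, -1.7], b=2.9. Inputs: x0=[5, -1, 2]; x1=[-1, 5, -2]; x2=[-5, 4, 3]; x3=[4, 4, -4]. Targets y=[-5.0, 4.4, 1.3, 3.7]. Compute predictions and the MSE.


ŷ0 = (-1.1)·(5) + (-0.5)·(-1) + (-1.7)·(2) + 2.9 = -5.5
ŷ1 = (-1.1)·(-1) + (-0.5)·(5) + (-1.7)·(-2) + 2.9 = 4.9
ŷ2 = (-1.1)·(-5) + (-0.5)·(4) + (-1.7)·(3) + 2.9 = 1.3
ŷ3 = (-1.1)·(4) + (-0.5)·(4) + (-1.7)·(-4) + 2.9 = 3.3
errors² = [0.25, 0.25, 0.0, 0.16]
MSE = 0.6600/4 = 0.165

0.165


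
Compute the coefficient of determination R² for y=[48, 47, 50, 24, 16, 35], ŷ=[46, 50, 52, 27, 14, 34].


ȳ = 36.6667
SS_res = Σ(y-ŷ)² = 31
SS_tot = Σ(y-ȳ)² = 1003.33
R² = 1 - SS_res/SS_tot = 1 - 0.0309 = 0.9691

0.9691


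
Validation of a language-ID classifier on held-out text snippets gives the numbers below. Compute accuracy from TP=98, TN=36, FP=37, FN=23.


Accuracy = (TP+TN)/(TP+TN+FP+FN)
= (98+36)/(194)
= 134/194 = 69.07%

69.07%


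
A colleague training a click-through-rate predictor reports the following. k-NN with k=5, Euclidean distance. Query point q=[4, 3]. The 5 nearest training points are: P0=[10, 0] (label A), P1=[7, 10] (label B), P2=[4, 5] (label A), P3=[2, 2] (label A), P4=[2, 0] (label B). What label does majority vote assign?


d(q,P0) = 6.7082  (label A)
d(q,P1) = 7.6158  (label B)
d(q,P2) = 2.0  (label A)
d(q,P3) = 2.2361  (label A)
d(q,P4) = 3.6056  (label B)
Votes: A=3, B=2
Majority → A

A


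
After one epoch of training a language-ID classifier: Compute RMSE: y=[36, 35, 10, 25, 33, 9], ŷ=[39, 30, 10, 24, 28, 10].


MSE = 61/6 = 10.1667
RMSE = √(61/6) = 3.1885

3.1885


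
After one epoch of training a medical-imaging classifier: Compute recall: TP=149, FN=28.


Recall = TP/(TP+FN)
= 149/(149+28)
= 149/177 = 84.18%

84.18%


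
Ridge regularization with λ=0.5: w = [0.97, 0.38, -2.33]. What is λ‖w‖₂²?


‖w‖₂² = (0.97)² + (0.38)² + (-2.33)²
     = 0.9409 + 0.1444 + 5.4289
     = 6.5142
λ·‖w‖₂² = 0.5·6.5142 = 3.2571

3.2571


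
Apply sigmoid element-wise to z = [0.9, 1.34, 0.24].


σ(0.9) = 1/(1+e^-0.9) = 0.7109
σ(1.34) = 1/(1+e^-1.34) = 0.7925
σ(0.24) = 1/(1+e^-0.24) = 0.5597
result = [0.7109, 0.7925, 0.5597]

[0.7109, 0.7925, 0.5597]


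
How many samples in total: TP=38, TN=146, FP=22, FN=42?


Total = TP + TN + FP + FN
= 38 + 146 + 22 + 42
= 248
(Predicted positive: 60, predicted negative: 188)

248


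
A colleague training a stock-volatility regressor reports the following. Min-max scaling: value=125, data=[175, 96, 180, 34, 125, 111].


min=34, max=180
(125-34)/(180-34) = 91/146 = 0.6233

0.6233


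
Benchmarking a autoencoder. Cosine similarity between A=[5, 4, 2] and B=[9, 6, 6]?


A·B = 5·9 + 4·6 + 2·6 = 81
‖A‖ = √45 = 6.7082, ‖B‖ = √153 = 12.3693
cos = 81/(√45·√153) = 81/√6885 = 0.9762

0.9762


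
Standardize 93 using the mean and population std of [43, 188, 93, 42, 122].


μ = 97.6, σ = 54.5183
z = (93 - 97.6)/54.5183 = -0.0844

-0.0844


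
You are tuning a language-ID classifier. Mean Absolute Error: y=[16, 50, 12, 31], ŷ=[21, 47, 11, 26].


Absolute errors: |16-21|=5, |50-47|=3, |12-11|=1, |31-26|=5
Sum = 14
MAE = 14/4 = 7/2

7/2


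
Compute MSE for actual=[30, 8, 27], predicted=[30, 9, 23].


Squared errors: (30-30)²=0, (8-9)²=1, (27-23)²=16
Sum = 17
MSE = 17/3 = 17/3

17/3


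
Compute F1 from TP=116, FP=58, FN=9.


Precision = 116/174 = 0.6667
Recall = 116/125 = 0.928
F1 = 2·P·R/(P+R) = 2·TP/(2·TP+FP+FN) = 232/(232+58+9) = 232/299 = 0.7759

0.7759


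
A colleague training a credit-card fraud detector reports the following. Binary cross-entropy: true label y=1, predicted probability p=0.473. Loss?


BCE = -[y·ln(p) + (1-y)·ln(1-p)]
= -1·ln(0.473) - 0
= -ln(0.473) = 0.7487

0.7487


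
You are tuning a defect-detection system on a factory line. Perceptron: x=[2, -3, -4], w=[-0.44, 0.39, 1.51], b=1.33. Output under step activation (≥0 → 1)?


z = (2)·(-0.44) + (-3)·(0.39) + (-4)·(1.51) + 1.33
  = -6.76
step(z) = 0 (z<0)

0


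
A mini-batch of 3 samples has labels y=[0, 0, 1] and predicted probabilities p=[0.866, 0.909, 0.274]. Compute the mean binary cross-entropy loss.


L[0] = -ln(1-0.866) = -ln(0.134) = 2.0099
L[1] = -ln(1-0.909) = -ln(0.091) = 2.3969
L[2] = -ln(0.274) = 1.2946
mean = (2.0099 + 2.3969 + 1.2946)/3 = 1.9005

1.9005


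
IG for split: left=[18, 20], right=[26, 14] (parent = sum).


Parent = [44, 34], H_parent = 0.9881
H_left = 0.998 (n=38), H_right = 0.9341 (n=40)
H_children = (38/78)·0.998 + (40/78)·0.9341 = 0.9652
IG = 0.9881 - 0.9652 = 0.0229

0.0229


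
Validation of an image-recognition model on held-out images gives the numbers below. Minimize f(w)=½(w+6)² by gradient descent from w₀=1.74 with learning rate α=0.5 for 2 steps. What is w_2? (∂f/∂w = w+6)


step 1: grad = 1.74+6 = 7.74; w = 1.74 - 0.5·(7.74) = -2.13
step 2: grad = -2.13+6 = 3.87; w = -2.13 - 0.5·(3.87) = -4.065

-4.065


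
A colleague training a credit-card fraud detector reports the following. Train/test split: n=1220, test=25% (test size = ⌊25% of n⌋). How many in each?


Test = ⌊1220·25/100⌋ = 305
Train = 1220 - 305 = 915

Train: 915, Test: 305


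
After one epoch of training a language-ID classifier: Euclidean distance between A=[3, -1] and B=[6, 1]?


d = √((3-6)² + (-1-1)²)
  = √(9 + 4)
  = √13 = 3.6056

3.6056


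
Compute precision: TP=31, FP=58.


Precision = TP/(TP+FP)
= 31/(31+58)
= 31/89 = 34.83%

34.83%


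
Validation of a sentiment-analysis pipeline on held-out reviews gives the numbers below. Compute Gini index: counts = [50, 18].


Probabilities: [50/68, 18/68] ≈ [0.7353, 0.2647]
Σpᵢ² = (2500 + 324)/68² = 2824/4624
Gini = 1 - Σpᵢ² = 1 - 2824/4624 = 0.3893

0.3893


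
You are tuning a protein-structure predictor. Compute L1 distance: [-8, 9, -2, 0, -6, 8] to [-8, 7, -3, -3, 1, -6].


d = |-8+ 8| + |9-7| + |-2+ 3| + |0+ 3| + |-6-1| + |8+ 6|
  = 0 + 2 + 1 + 3 + 7 + 14
  = 27

27


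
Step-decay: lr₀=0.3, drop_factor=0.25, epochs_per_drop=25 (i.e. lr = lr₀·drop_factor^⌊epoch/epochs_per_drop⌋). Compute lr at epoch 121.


n_drops = ⌊121/25⌋ = 4
lr = 0.3·0.25^4 = 0.3·0.00390625 = 0.001171875

0.001171875


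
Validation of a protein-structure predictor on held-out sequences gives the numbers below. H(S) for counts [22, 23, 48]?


Probabilities: [22/93, 23/93, 48/93] ≈ [0.2366, 0.2473, 0.5161]
H = -((22/93)·log₂(22/93) + (23/93)·log₂(23/93) + (48/93)·log₂(48/93))
  = 1.4829 bits

1.4829 bits


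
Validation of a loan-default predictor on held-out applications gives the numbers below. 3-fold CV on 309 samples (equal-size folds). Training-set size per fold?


Fold size = 309/3 = 103
Training per fold = 309 - 103 = 206

206


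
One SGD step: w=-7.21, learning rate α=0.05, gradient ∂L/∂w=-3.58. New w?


w_new = w - α·∇
= -7.21 - 0.05·-3.58
= -7.21 + 0.179
= -7.031

-7.031


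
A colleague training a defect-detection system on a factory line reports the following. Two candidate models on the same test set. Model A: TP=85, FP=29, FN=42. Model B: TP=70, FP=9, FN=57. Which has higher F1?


Model A: P=85/114=0.7456, R=85/127=0.6693, F1=2PR/(P+R)=2TP/(2TP+FP+FN)=170/241=0.7054
Model B: P=70/79=0.8861, R=70/127=0.5512, F1=2PR/(P+R)=2TP/(2TP+FP+FN)=140/206=0.6796
0.7054 > 0.6796 → Model A

Model A


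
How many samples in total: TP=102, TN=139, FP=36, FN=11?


Total = TP + TN + FP + FN
= 102 + 139 + 36 + 11
= 288
(Predicted positive: 138, predicted negative: 150)

288


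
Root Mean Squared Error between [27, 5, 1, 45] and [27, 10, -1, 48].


MSE = 38/4 = 9.5
RMSE = √(38/4) = 3.0822

3.0822


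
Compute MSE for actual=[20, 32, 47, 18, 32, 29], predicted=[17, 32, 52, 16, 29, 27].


Squared errors: (20-17)²=9, (32-32)²=0, (47-52)²=25, (18-16)²=4, (32-29)²=9, (29-27)²=4
Sum = 51
MSE = 51/6 = 17/2

17/2


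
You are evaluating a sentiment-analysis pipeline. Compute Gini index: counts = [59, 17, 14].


Probabilities: [59/90, 17/90, 14/90] ≈ [0.6556, 0.1889, 0.1556]
Σpᵢ² = (3481 + 289 + 196)/90² = 3966/8100
Gini = 1 - Σpᵢ² = 1 - 3966/8100 = 0.5104

0.5104


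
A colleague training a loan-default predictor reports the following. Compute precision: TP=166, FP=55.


Precision = TP/(TP+FP)
= 166/(166+55)
= 166/221 = 75.11%

75.11%


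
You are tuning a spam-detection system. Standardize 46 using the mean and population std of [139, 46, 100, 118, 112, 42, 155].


μ = 101.7143, σ = 40.1309
z = (46 - 101.7143)/40.1309 = -1.3883

-1.3883


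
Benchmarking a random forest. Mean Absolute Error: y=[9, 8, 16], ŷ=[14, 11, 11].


Absolute errors: |9-14|=5, |8-11|=3, |16-11|=5
Sum = 13
MAE = 13/3 = 13/3

13/3


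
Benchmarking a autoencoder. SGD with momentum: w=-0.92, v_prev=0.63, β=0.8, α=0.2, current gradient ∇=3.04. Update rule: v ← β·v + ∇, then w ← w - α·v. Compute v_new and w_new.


v_new = 0.8·0.63 + 3.04 = 0.504 + 3.04 = 3.544
w_new = -0.92 - 0.2·3.544 = -0.92 - 0.7088 = -1.6288

v_new=3.544, w_new=-1.6288


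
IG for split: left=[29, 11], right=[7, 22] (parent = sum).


Parent = [36, 33], H_parent = 0.9986
H_left = 0.8485 (n=40), H_right = 0.7973 (n=29)
H_children = (40/69)·0.8485 + (29/69)·0.7973 = 0.827
IG = 0.9986 - 0.827 = 0.1716

0.1716


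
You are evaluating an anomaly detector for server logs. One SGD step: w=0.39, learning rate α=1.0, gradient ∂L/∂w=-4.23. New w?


w_new = w - α·∇
= 0.39 - 1.0·-4.23
= 0.39 + 4.23
= 4.62

4.62


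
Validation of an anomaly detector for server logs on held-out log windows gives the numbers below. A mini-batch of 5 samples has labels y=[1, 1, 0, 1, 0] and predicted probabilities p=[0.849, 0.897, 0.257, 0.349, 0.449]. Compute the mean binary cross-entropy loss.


L[0] = -ln(0.849) = 0.1637
L[1] = -ln(0.897) = 0.1087
L[2] = -ln(1-0.257) = -ln(0.743) = 0.2971
L[3] = -ln(0.349) = 1.0527
L[4] = -ln(1-0.449) = -ln(0.551) = 0.596
mean = (0.1637 + 0.1087 + 0.2971 + 1.0527 + 0.596)/5 = 0.4436

0.4436


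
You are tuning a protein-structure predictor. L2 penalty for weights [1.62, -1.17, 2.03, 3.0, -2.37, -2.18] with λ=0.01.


‖w‖₂² = (1.62)² + (-1.17)² + (2.03)² + (3.0)² + (-2.37)² + (-2.18)²
     = 2.6244 + 1.3689 + 4.1209 + 9 + 5.6169 + 4.7524
     = 27.4835
λ·‖w‖₂² = 0.01·27.4835 = 0.274835

0.274835


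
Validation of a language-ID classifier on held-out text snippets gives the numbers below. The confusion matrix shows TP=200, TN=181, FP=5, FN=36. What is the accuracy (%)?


Accuracy = (TP+TN)/(TP+TN+FP+FN)
= (200+181)/(422)
= 381/422 = 90.28%

90.28%


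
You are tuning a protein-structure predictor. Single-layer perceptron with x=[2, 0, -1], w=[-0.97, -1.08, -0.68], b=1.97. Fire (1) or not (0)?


z = (2)·(-0.97) + (0)·(-1.08) + (-1)·(-0.68) + 1.97
  = 0.71
step(z) = 1 (z≥0)

1


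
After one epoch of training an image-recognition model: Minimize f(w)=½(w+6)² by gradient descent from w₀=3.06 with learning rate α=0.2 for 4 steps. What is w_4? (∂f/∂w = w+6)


step 1: grad = 3.06+6 = 9.06; w = 3.06 - 0.2·(9.06) = 1.248
step 2: grad = 1.248+6 = 7.248; w = 1.248 - 0.2·(7.248) = -0.2016
step 3: grad = -0.2016+6 = 5.7984; w = -0.2016 - 0.2·(5.7984) = -1.36128
step 4: grad = -1.36128+6 = 4.63872; w = -1.36128 - 0.2·(4.63872) = -2.289024

-2.289024


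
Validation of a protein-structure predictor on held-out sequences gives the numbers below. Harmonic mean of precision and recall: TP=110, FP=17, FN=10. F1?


Precision = 110/127 = 0.8661
Recall = 110/120 = 0.9167
F1 = 2·P·R/(P+R) = 2·TP/(2·TP+FP+FN) = 220/(220+17+10) = 220/247 = 0.8907

0.8907


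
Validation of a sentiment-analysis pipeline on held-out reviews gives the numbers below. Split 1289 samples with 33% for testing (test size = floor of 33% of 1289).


Test = ⌊1289·33/100⌋ = 425
Train = 1289 - 425 = 864

Train: 864, Test: 425


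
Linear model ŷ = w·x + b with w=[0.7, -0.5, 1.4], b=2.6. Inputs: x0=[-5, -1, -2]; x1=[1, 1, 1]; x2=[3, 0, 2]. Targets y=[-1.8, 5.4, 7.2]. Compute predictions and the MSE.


ŷ0 = (0.7)·(-5) + (-0.5)·(-1) + (1.4)·(-2) + 2.6 = -3.2
ŷ1 = (0.7)·(1) + (-0.5)·(1) + (1.4)·(1) + 2.6 = 4.2
ŷ2 = (0.7)·(3) + (-0.5)·(0) + (1.4)·(2) + 2.6 = 7.5
errors² = [1.96, 1.44, 0.09]
MSE = 3.4900/3 = 1.1633

1.1633


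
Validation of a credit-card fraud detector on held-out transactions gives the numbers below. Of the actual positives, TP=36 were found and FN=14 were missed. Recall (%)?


Recall = TP/(TP+FN)
= 36/(36+14)
= 36/50 = 72.0%

72.0%


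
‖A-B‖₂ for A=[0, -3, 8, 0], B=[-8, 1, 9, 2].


d = √((0+ 8)² + (-3-1)² + (8-9)² + (0-2)²)
  = √(64 + 16 + 1 + 4)
  = √85 = 9.2195

9.2195


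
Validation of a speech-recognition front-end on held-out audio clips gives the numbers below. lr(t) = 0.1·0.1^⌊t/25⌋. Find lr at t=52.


n_drops = ⌊52/25⌋ = 2
lr = 0.1·0.1^2 = 0.1·0.01 = 0.001

0.001


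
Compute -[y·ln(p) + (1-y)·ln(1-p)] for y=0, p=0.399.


BCE = -[y·ln(p) + (1-y)·ln(1-p)]
= -0 - 1·ln(1-0.399)
= -ln(0.601) = 0.5092

0.5092


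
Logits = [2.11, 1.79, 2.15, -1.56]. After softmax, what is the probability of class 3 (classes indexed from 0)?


Exponentials: e^2.11=8.2482, e^1.79=5.9895, e^2.15=8.5849, e^-1.56=0.2101
Sum = 23.0327
Softmax = [0.3581, 0.26, 0.3727, 0.0091]
p[3] = 0.2101/23.0327 = 0.0091

0.0091


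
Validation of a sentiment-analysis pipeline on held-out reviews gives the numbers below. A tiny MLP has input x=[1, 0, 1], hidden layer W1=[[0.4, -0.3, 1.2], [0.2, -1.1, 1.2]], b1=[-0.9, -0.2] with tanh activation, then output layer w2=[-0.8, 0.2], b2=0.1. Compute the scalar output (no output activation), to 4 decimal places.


z1[0] = (0.4)·(1) + (-0.3)·(0) + (1.2)·(1) - 0.9 = 0.7
z1[1] = (0.2)·(1) + (-1.1)·(0) + (1.2)·(1) - 0.2 = 1.2
h = tanh(z1) = [0.6044, 0.8337]
output = (-0.8)·(0.6044) + (0.2)·(0.8337) + 0.1 = -0.2168

-0.2168


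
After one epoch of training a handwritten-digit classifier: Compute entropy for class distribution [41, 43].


Probabilities: [41/84, 43/84] ≈ [0.4881, 0.5119]
H = -((41/84)·log₂(41/84) + (43/84)·log₂(43/84))
  = 0.9996 bits

0.9996 bits


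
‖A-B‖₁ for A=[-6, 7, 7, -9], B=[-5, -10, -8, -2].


d = |-6+ 5| + |7+ 10| + |7+ 8| + |-9+ 2|
  = 1 + 17 + 15 + 7
  = 40

40


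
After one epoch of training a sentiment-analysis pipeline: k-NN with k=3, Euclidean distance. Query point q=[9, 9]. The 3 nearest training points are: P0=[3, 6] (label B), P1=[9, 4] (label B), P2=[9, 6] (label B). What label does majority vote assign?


d(q,P0) = 6.7082  (label B)
d(q,P1) = 5.0  (label B)
d(q,P2) = 3.0  (label B)
Votes: A=0, B=3
Majority → B

B


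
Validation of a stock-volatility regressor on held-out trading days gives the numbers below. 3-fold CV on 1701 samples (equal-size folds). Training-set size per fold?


Fold size = 1701/3 = 567
Training per fold = 1701 - 567 = 1134

1134


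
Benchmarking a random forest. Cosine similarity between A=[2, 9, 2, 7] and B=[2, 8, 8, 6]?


A·B = 2·2 + 9·8 + 2·8 + 7·6 = 134
‖A‖ = √138 = 11.7473, ‖B‖ = √168 = 12.9615
cos = 134/(√138·√168) = 134/√23184 = 0.8801

0.8801


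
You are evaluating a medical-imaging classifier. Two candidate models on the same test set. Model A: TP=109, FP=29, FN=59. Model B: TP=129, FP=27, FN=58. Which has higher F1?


Model A: P=109/138=0.7899, R=109/168=0.6488, F1=2PR/(P+R)=2TP/(2TP+FP+FN)=218/306=0.7124
Model B: P=129/156=0.8269, R=129/187=0.6898, F1=2PR/(P+R)=2TP/(2TP+FP+FN)=258/343=0.7522
0.7124 < 0.7522 → Model B

Model B


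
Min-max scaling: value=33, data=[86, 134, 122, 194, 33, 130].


min=33, max=194
(33-33)/(194-33) = 0/161 = 0.0

0.0


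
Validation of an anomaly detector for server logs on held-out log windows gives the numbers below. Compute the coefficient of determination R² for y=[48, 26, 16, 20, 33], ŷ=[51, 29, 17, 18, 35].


ȳ = 28.6
SS_res = Σ(y-ŷ)² = 27
SS_tot = Σ(y-ȳ)² = 635.2
R² = 1 - SS_res/SS_tot = 1 - 0.0425 = 0.9575

0.9575


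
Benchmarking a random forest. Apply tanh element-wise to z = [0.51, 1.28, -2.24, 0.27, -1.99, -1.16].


tanh(0.51) = 0.4699
tanh(1.28) = 0.8565
tanh(-2.24) = -0.9776
tanh(0.27) = 0.2636
tanh(-1.99) = -0.9633
tanh(-1.16) = -0.821
result = [0.4699, 0.8565, -0.9776, 0.2636, -0.9633, -0.821]

[0.4699, 0.8565, -0.9776, 0.2636, -0.9633, -0.821]


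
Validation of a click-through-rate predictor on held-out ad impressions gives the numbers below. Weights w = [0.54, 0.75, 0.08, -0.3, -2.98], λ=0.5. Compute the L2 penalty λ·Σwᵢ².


‖w‖₂² = (0.54)² + (0.75)² + (0.08)² + (-0.3)² + (-2.98)²
     = 0.2916 + 0.5625 + 0.0064 + 0.09 + 8.8804
     = 9.8309
λ·‖w‖₂² = 0.5·9.8309 = 4.91545

4.91545


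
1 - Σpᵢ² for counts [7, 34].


Probabilities: [7/41, 34/41] ≈ [0.1707, 0.8293]
Σpᵢ² = (49 + 1156)/41² = 1205/1681
Gini = 1 - Σpᵢ² = 1 - 1205/1681 = 0.2832

0.2832


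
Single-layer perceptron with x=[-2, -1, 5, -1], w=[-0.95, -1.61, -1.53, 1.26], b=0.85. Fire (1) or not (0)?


z = (-2)·(-0.95) + (-1)·(-1.61) + (5)·(-1.53) + (-1)·(1.26) + 0.85
  = -4.55
step(z) = 0 (z<0)

0


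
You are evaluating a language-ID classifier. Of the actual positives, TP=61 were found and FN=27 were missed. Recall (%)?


Recall = TP/(TP+FN)
= 61/(61+27)
= 61/88 = 69.32%

69.32%


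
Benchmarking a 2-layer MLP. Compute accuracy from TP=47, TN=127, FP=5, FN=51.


Accuracy = (TP+TN)/(TP+TN+FP+FN)
= (47+127)/(230)
= 174/230 = 75.65%

75.65%


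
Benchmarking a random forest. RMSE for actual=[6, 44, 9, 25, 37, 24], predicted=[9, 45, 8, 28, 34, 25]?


MSE = 30/6 = 5
RMSE = √(30/6) = 2.2361

2.2361


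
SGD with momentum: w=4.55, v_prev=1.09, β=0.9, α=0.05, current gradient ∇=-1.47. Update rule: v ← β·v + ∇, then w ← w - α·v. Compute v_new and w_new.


v_new = 0.9·1.09 - 1.47 = 0.981 - 1.47 = -0.489
w_new = 4.55 - 0.05·-0.489 = 4.55 + 0.02445 = 4.57445

v_new=-0.489, w_new=4.57445


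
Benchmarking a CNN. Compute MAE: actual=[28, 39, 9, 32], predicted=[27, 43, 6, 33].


Absolute errors: |28-27|=1, |39-43|=4, |9-6|=3, |32-33|=1
Sum = 9
MAE = 9/4 = 9/4

9/4


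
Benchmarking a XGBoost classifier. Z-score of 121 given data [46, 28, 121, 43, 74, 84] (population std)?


μ = 66, σ = 31.0537
z = (121 - 66)/31.0537 = 1.7711

1.7711


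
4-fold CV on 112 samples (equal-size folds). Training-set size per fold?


Fold size = 112/4 = 28
Training per fold = 112 - 28 = 84

84


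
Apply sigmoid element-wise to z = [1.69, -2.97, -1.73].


σ(1.69) = 1/(1+e^-1.69) = 0.8442
σ(-2.97) = 1/(1+e^2.97) = 0.0488
σ(-1.73) = 1/(1+e^1.73) = 0.1506
result = [0.8442, 0.0488, 0.1506]

[0.8442, 0.0488, 0.1506]


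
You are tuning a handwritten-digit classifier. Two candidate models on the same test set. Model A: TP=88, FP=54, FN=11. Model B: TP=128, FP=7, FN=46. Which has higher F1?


Model A: P=88/142=0.6197, R=88/99=0.8889, F1=2PR/(P+R)=2TP/(2TP+FP+FN)=176/241=0.7303
Model B: P=128/135=0.9481, R=128/174=0.7356, F1=2PR/(P+R)=2TP/(2TP+FP+FN)=256/309=0.8285
0.7303 < 0.8285 → Model B

Model B


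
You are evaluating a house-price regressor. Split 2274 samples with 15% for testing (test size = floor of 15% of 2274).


Test = ⌊2274·15/100⌋ = 341
Train = 2274 - 341 = 1933

Train: 1933, Test: 341


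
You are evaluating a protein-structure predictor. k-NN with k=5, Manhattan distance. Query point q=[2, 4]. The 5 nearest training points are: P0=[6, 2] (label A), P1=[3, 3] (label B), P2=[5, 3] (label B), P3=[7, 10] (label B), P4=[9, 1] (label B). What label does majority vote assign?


d(q,P0) = 6  (label A)
d(q,P1) = 2  (label B)
d(q,P2) = 4  (label B)
d(q,P3) = 11  (label B)
d(q,P4) = 10  (label B)
Votes: A=1, B=4
Majority → B

B


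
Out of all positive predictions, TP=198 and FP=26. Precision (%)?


Precision = TP/(TP+FP)
= 198/(198+26)
= 198/224 = 88.39%

88.39%


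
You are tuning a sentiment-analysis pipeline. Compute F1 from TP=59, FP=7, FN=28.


Precision = 59/66 = 0.8939
Recall = 59/87 = 0.6782
F1 = 2·P·R/(P+R) = 2·TP/(2·TP+FP+FN) = 118/(118+7+28) = 118/153 = 0.7712

0.7712


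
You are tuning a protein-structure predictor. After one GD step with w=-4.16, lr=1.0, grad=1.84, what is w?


w_new = w - α·∇
= -4.16 - 1.0·1.84
= -4.16 - 1.84
= -6

-6


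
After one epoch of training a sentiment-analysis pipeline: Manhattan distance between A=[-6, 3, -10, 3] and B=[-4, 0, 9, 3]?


d = |-6+ 4| + |3-0| + |-10-9| + |3-3|
  = 2 + 3 + 19 + 0
  = 24

24


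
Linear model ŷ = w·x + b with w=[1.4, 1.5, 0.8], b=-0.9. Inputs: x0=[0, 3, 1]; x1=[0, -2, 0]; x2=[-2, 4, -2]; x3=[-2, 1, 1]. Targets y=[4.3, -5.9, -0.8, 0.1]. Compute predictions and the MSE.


ŷ0 = (1.4)·(0) + (1.5)·(3) + (0.8)·(1) - 0.9 = 4.4
ŷ1 = (1.4)·(0) + (1.5)·(-2) + (0.8)·(0) - 0.9 = -3.9
ŷ2 = (1.4)·(-2) + (1.5)·(4) + (0.8)·(-2) - 0.9 = 0.7
ŷ3 = (1.4)·(-2) + (1.5)·(1) + (0.8)·(1) - 0.9 = -1.4
errors² = [0.01, 4.0, 2.25, 2.25]
MSE = 8.5100/4 = 2.1275

2.1275


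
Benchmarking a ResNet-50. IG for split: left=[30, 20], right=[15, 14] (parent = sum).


Parent = [45, 34], H_parent = 0.986
H_left = 0.971 (n=50), H_right = 0.9991 (n=29)
H_children = (50/79)·0.971 + (29/79)·0.9991 = 0.9813
IG = 0.986 - 0.9813 = 0.0047

0.0047


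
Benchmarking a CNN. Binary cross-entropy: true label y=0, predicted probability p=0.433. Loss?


BCE = -[y·ln(p) + (1-y)·ln(1-p)]
= -0 - 1·ln(1-0.433)
= -ln(0.567) = 0.5674

0.5674


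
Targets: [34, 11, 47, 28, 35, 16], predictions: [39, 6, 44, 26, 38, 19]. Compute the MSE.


Squared errors: (34-39)²=25, (11-6)²=25, (47-44)²=9, (28-26)²=4, (35-38)²=9, (16-19)²=9
Sum = 81
MSE = 81/6 = 27/2

27/2


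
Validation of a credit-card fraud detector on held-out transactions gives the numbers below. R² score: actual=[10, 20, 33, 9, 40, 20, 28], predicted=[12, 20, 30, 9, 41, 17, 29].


ȳ = 22.8571
SS_res = Σ(y-ŷ)² = 24
SS_tot = Σ(y-ȳ)² = 796.86
R² = 1 - SS_res/SS_tot = 1 - 0.0301 = 0.9699

0.9699


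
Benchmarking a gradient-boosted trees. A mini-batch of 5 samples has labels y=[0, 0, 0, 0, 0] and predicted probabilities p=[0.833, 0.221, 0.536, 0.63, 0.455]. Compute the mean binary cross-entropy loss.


L[0] = -ln(1-0.833) = -ln(0.167) = 1.7898
L[1] = -ln(1-0.221) = -ln(0.779) = 0.2497
L[2] = -ln(1-0.536) = -ln(0.464) = 0.7679
L[3] = -ln(1-0.63) = -ln(0.37) = 0.9943
L[4] = -ln(1-0.455) = -ln(0.545) = 0.607
mean = (1.7898 + 0.2497 + 0.7679 + 0.9943 + 0.607)/5 = 0.8817

0.8817


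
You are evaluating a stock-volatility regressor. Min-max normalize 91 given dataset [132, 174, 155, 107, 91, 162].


min=91, max=174
(91-91)/(174-91) = 0/83 = 0.0

0.0


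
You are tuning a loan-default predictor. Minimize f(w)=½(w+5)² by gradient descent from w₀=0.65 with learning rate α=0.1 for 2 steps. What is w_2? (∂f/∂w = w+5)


step 1: grad = 0.65+5 = 5.65; w = 0.65 - 0.1·(5.65) = 0.085
step 2: grad = 0.085+5 = 5.085; w = 0.085 - 0.1·(5.085) = -0.4235

-0.4235


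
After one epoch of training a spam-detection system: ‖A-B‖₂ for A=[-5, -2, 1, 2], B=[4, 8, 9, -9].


d = √((-5-4)² + (-2-8)² + (1-9)² + (2+ 9)²)
  = √(81 + 100 + 64 + 121)
  = √366 = 19.1311

19.1311


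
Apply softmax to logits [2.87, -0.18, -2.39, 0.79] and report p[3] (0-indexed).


Exponentials: e^2.87=17.637, e^-0.18=0.8353, e^-2.39=0.0916, e^0.79=2.2034
Sum = 20.7673
Softmax = [0.8493, 0.0402, 0.0044, 0.1061]
p[3] = 2.2034/20.7673 = 0.1061

0.1061


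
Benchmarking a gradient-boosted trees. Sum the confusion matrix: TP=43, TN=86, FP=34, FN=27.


Total = TP + TN + FP + FN
= 43 + 86 + 34 + 27
= 190
(Predicted positive: 77, predicted negative: 113)

190


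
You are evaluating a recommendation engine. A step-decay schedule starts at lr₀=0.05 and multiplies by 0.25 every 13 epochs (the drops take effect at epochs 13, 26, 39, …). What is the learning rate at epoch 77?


n_drops = ⌊77/13⌋ = 5
lr = 0.05·0.25^5 = 0.05·0.0009765625 = 0.000048828125

0.000048828125


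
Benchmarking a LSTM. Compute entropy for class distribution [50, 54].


Probabilities: [50/104, 54/104] ≈ [0.4808, 0.5192]
H = -((50/104)·log₂(50/104) + (54/104)·log₂(54/104))
  = 0.9989 bits

0.9989 bits


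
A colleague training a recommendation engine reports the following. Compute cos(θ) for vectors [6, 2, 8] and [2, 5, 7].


A·B = 6·2 + 2·5 + 8·7 = 78
‖A‖ = √104 = 10.198, ‖B‖ = √78 = 8.8318
cos = 78/(√104·√78) = 78/√8112 = 0.866

0.866


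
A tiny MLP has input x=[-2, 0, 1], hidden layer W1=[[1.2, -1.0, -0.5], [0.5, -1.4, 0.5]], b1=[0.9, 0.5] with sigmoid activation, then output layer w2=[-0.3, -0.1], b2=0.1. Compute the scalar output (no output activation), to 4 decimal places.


z1[0] = (1.2)·(-2) + (-1.0)·(0) + (-0.5)·(1) + 0.9 = -2.0
z1[1] = (0.5)·(-2) + (-1.4)·(0) + (0.5)·(1) + 0.5 = 0.0
h = sigmoid(z1) = [0.1192, 0.5]
output = (-0.3)·(0.1192) + (-0.1)·(0.5) + 0.1 = 0.0142

0.0142


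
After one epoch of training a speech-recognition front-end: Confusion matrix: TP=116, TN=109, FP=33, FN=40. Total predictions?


Total = TP + TN + FP + FN
= 116 + 109 + 33 + 40
= 298
(Predicted positive: 149, predicted negative: 149)

298


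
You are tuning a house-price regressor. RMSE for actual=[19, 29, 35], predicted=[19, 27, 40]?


MSE = 29/3 = 9.6667
RMSE = √(29/3) = 3.1091

3.1091


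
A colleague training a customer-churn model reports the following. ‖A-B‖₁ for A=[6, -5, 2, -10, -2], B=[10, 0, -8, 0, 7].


d = |6-10| + |-5-0| + |2+ 8| + |-10-0| + |-2-7|
  = 4 + 5 + 10 + 10 + 9
  = 38

38


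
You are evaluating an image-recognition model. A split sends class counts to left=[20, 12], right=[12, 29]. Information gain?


Parent = [32, 41], H_parent = 0.989
H_left = 0.9544 (n=32), H_right = 0.8722 (n=41)
H_children = (32/73)·0.9544 + (41/73)·0.8722 = 0.9082
IG = 0.989 - 0.9082 = 0.0808

0.0808


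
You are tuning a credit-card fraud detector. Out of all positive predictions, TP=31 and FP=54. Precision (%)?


Precision = TP/(TP+FP)
= 31/(31+54)
= 31/85 = 36.47%

36.47%


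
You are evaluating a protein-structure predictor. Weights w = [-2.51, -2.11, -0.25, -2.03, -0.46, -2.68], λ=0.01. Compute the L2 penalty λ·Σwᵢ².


‖w‖₂² = (-2.51)² + (-2.11)² + (-0.25)² + (-2.03)² + (-0.46)² + (-2.68)²
     = 6.3001 + 4.4521 + 0.0625 + 4.1209 + 0.2116 + 7.1824
     = 22.3296
λ·‖w‖₂² = 0.01·22.3296 = 0.223296

0.223296


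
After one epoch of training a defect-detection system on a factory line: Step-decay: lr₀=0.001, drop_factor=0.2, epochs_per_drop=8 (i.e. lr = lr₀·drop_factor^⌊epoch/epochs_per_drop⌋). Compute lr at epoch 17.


n_drops = ⌊17/8⌋ = 2
lr = 0.001·0.2^2 = 0.001·0.04 = 0.00004

0.00004


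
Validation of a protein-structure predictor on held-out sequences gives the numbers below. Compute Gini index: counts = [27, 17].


Probabilities: [27/44, 17/44] ≈ [0.6136, 0.3864]
Σpᵢ² = (729 + 289)/44² = 1018/1936
Gini = 1 - Σpᵢ² = 1 - 1018/1936 = 0.4742

0.4742


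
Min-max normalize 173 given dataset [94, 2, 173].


min=2, max=173
(173-2)/(173-2) = 171/171 = 1.0

1.0


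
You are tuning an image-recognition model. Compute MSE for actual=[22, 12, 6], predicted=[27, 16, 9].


Squared errors: (22-27)²=25, (12-16)²=16, (6-9)²=9
Sum = 50
MSE = 50/3 = 50/3

50/3


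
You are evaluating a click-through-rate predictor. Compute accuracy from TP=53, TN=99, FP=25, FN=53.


Accuracy = (TP+TN)/(TP+TN+FP+FN)
= (53+99)/(230)
= 152/230 = 66.09%

66.09%


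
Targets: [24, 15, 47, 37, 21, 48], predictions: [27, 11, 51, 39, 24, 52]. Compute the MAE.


Absolute errors: |24-27|=3, |15-11|=4, |47-51|=4, |37-39|=2, |21-24|=3, |48-52|=4
Sum = 20
MAE = 20/6 = 10/3

10/3


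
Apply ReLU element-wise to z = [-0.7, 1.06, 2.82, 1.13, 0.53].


ReLU(-0.7) = max(0, -0.7) = 0.0
ReLU(1.06) = max(0, 1.06) = 1.06
ReLU(2.82) = max(0, 2.82) = 2.82
ReLU(1.13) = max(0, 1.13) = 1.13
ReLU(0.53) = max(0, 0.53) = 0.53
result = [0.0, 1.06, 2.82, 1.13, 0.53]

[0.0, 1.06, 2.82, 1.13, 0.53]


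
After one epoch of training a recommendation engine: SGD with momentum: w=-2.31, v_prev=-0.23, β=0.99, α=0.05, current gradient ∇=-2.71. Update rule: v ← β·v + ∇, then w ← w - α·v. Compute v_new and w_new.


v_new = 0.99·-0.23 - 2.71 = -0.2277 - 2.71 = -2.9377
w_new = -2.31 - 0.05·-2.9377 = -2.31 + 0.146885 = -2.163115

v_new=-2.9377, w_new=-2.163115


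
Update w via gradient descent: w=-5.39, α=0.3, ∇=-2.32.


w_new = w - α·∇
= -5.39 - 0.3·-2.32
= -5.39 + 0.696
= -4.694

-4.694


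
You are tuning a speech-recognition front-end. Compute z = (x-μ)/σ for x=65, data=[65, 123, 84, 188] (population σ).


μ = 115, σ = 47.0478
z = (65 - 115)/47.0478 = -1.0627

-1.0627


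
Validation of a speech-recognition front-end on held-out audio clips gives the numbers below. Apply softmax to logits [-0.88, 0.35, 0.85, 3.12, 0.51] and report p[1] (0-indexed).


Exponentials: e^-0.88=0.4148, e^0.35=1.4191, e^0.85=2.3396, e^3.12=22.6464, e^0.51=1.6653
Sum = 28.4852
Softmax = [0.0146, 0.0498, 0.0821, 0.795, 0.0585]
p[1] = 1.4191/28.4852 = 0.0498

0.0498


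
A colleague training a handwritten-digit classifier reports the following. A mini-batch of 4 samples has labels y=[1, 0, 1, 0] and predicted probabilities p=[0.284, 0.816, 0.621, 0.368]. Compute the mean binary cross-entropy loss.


L[0] = -ln(0.284) = 1.2588
L[1] = -ln(1-0.816) = -ln(0.184) = 1.6928
L[2] = -ln(0.621) = 0.4764
L[3] = -ln(1-0.368) = -ln(0.632) = 0.4589
mean = (1.2588 + 1.6928 + 0.4764 + 0.4589)/4 = 0.9717

0.9717


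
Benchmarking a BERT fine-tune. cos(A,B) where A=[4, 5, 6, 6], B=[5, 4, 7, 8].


A·B = 4·5 + 5·4 + 6·7 + 6·8 = 130
‖A‖ = √113 = 10.6301, ‖B‖ = √154 = 12.4097
cos = 130/(√113·√154) = 130/√17402 = 0.9855

0.9855


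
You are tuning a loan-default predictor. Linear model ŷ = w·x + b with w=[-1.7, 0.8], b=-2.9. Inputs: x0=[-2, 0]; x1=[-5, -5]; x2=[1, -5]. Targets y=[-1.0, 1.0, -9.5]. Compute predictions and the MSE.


ŷ0 = (-1.7)·(-2) + (0.8)·(0) - 2.9 = 0.5
ŷ1 = (-1.7)·(-5) + (0.8)·(-5) - 2.9 = 1.6
ŷ2 = (-1.7)·(1) + (0.8)·(-5) - 2.9 = -8.6
errors² = [2.25, 0.36, 0.81]
MSE = 3.4200/3 = 1.14

1.14


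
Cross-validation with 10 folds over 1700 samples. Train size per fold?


Fold size = 1700/10 = 170
Training per fold = 1700 - 170 = 1530

1530


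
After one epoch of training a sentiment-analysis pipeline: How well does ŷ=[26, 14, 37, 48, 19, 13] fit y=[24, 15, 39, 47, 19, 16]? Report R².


ȳ = 26.6667
SS_res = Σ(y-ŷ)² = 19
SS_tot = Σ(y-ȳ)² = 881.33
R² = 1 - SS_res/SS_tot = 1 - 0.0216 = 0.9784

0.9784


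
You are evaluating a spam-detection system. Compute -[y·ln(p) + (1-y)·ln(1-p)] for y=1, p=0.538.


BCE = -[y·ln(p) + (1-y)·ln(1-p)]
= -1·ln(0.538) - 0
= -ln(0.538) = 0.6199

0.6199


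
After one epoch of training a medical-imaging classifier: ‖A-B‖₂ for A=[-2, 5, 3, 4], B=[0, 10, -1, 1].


d = √((-2-0)² + (5-10)² + (3+ 1)² + (4-1)²)
  = √(4 + 25 + 16 + 9)
  = √54 = 7.3485

7.3485


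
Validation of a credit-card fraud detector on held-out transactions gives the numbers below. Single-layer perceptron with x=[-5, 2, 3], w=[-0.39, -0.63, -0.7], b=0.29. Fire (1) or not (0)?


z = (-5)·(-0.39) + (2)·(-0.63) + (3)·(-0.7) + 0.29
  = -1.12
step(z) = 0 (z<0)

0


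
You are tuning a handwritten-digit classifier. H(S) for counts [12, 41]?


Probabilities: [12/53, 41/53] ≈ [0.2264, 0.7736]
H = -((12/53)·log₂(12/53) + (41/53)·log₂(41/53))
  = 0.7717 bits

0.7717 bits


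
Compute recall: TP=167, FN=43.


Recall = TP/(TP+FN)
= 167/(167+43)
= 167/210 = 79.52%

79.52%


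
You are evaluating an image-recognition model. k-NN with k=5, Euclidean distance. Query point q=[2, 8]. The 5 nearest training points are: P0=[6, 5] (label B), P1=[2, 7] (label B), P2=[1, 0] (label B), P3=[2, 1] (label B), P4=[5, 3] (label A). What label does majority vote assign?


d(q,P0) = 5.0  (label B)
d(q,P1) = 1.0  (label B)
d(q,P2) = 8.0623  (label B)
d(q,P3) = 7.0  (label B)
d(q,P4) = 5.831  (label A)
Votes: A=1, B=4
Majority → B

B


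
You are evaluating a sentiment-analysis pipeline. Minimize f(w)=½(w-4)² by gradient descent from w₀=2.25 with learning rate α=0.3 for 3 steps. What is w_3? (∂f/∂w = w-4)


step 1: grad = 2.25-4 = -1.75; w = 2.25 - 0.3·(-1.75) = 2.775
step 2: grad = 2.775-4 = -1.225; w = 2.775 - 0.3·(-1.225) = 3.1425
step 3: grad = 3.1425-4 = -0.8575; w = 3.1425 - 0.3·(-0.8575) = 3.39975

3.39975


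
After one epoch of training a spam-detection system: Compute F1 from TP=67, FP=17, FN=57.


Precision = 67/84 = 0.7976
Recall = 67/124 = 0.5403
F1 = 2·P·R/(P+R) = 2·TP/(2·TP+FP+FN) = 134/(134+17+57) = 134/208 = 0.6442

0.6442


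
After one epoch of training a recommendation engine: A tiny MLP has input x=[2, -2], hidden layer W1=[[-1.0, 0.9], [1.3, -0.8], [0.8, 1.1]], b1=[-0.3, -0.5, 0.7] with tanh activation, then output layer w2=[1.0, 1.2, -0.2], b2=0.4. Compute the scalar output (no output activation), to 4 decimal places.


z1[0] = (-1.0)·(2) + (0.9)·(-2) - 0.3 = -4.1
z1[1] = (1.3)·(2) + (-0.8)·(-2) - 0.5 = 3.7
z1[2] = (0.8)·(2) + (1.1)·(-2) + 0.7 = 0.1
h = tanh(z1) = [-0.9995, 0.9988, 0.0997]
output = (1.0)·(-0.9995) + (1.2)·(0.9988) + (-0.2)·(0.0997) + 0.4 = 0.5791

0.5791


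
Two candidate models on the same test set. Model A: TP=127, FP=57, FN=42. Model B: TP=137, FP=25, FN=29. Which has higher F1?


Model A: P=127/184=0.6902, R=127/169=0.7515, F1=2PR/(P+R)=2TP/(2TP+FP+FN)=254/353=0.7195
Model B: P=137/162=0.8457, R=137/166=0.8253, F1=2PR/(P+R)=2TP/(2TP+FP+FN)=274/328=0.8354
0.7195 < 0.8354 → Model B

Model B


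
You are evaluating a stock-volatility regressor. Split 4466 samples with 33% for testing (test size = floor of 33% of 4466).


Test = ⌊4466·33/100⌋ = 1473
Train = 4466 - 1473 = 2993

Train: 2993, Test: 1473


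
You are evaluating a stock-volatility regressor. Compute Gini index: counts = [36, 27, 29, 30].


Probabilities: [36/122, 27/122, 29/122, 30/122] ≈ [0.2951, 0.2213, 0.2377, 0.2459]
Σpᵢ² = (1296 + 729 + 841 + 900)/122² = 3766/14884
Gini = 1 - Σpᵢ² = 1 - 3766/14884 = 0.747

0.747


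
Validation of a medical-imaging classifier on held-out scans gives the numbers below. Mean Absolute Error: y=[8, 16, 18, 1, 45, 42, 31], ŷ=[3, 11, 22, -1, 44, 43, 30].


Absolute errors: |8-3|=5, |16-11|=5, |18-22|=4, |1+ 1|=2, |45-44|=1, |42-43|=1, |31-30|=1
Sum = 19
MAE = 19/7 = 19/7

19/7


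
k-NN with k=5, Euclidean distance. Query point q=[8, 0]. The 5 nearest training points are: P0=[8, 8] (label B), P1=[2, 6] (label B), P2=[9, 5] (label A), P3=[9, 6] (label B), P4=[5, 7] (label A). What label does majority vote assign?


d(q,P0) = 8.0  (label B)
d(q,P1) = 8.4853  (label B)
d(q,P2) = 5.099  (label A)
d(q,P3) = 6.0828  (label B)
d(q,P4) = 7.6158  (label A)
Votes: A=2, B=3
Majority → B

B
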